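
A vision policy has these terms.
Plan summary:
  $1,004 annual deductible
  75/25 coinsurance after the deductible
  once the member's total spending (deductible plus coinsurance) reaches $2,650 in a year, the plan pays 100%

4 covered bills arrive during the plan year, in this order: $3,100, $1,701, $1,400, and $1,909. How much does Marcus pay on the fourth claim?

#1 ($3,100): $1,004 finishes the deductible; $2,096 goes to coinsurance; 25% of $2,096 = $524. Member owes $1,528 (running OOP $1,528).
#2 ($1,701): deductible already satisfied, so member's share is 25% × $1,701 = $425.25. Member pays $425.25; OOP now $1,953.25.
#3 ($1,400): deductible met; 25% of $1,400 = $350. Cost to member: $350. OOP to date $2,303.25.
#4 ($1,909): deductible already satisfied, so member's share is 25% × $1,909 = $477.25. Adding that to $2,303.25 gives $2,780.50, past the $2,650 cap; member pays only $2,650 − $2,303.25 = $346.75.

$346.75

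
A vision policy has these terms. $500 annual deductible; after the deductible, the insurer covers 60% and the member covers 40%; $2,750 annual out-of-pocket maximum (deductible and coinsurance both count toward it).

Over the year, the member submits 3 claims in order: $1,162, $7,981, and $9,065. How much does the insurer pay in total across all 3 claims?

$15,458

Claim 1 — $1,162: $500 finishes the deductible; $662 goes to coinsurance; coinsurance $662 × 40% = $264.80. Member owes $764.80 (running OOP $764.80). Insurer: $1,162 − $764.80 = $397.20.
Claim 2 — $7,981: deductible met; 40% of $7,981 = $3,192.40. OOP would hit $3,957.20 > $2,750, so the cap limits the member to $2,750 − $764.80 = $1,985.20. Plan pays $7,981 − $1,985.20 = $5,995.80.
Claim 3 — $9,065: deductible already satisfied, so member's share is 40% × $9,065 = $3,626. Adding that to $2,750 gives $6,376, past the $2,750 cap; member pays only $2,750 − $2,750 = $0. Plan pays $9,065 − $0 = $9,065.
Insurer total = bills − member's total = $18,208 − $2,750 = $15,458.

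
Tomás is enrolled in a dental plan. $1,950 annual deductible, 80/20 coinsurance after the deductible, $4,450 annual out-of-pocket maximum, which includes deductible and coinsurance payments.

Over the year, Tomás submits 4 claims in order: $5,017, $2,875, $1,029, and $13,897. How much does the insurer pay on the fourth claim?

Bill 1, $5,017: $1,950 to deductible, leaving $3,067; coinsurance $3,067 × 20% = $613.40. Cost to patient: $2,563.40. OOP to date $2,563.40. Insurer: $5,017 − $2,563.40 = $2,453.60.
Bill 2, $2,875: 20% coinsurance on $2,875 = $575. Patient owes $575 (running OOP $3,138.40). Insurer: $2,875 − $575 = $2,300.
Bill 3, $1,029: 20% coinsurance on $1,029 = $205.80. Cost to patient: $205.80. OOP to date $3,344.20. Insurer: $1,029 − $205.80 = $823.20.
Bill 4, $13,897: deductible met; 20% of $13,897 = $2,779.40. Adding that to $3,344.20 gives $6,123.60, past the $4,450 cap; patient pays only $4,450 − $3,344.20 = $1,105.80. Insurer: $13,897 − $1,105.80 = $12,791.20.

$12,791.20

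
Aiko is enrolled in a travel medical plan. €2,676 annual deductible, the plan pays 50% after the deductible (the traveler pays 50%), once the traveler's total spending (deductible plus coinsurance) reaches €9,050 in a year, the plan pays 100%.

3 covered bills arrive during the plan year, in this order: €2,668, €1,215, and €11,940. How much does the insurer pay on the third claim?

€6,169.50

Claim 1 (€2,668): all of it applies to the deductible. Cost to traveler: €2,668. OOP to date €2,668. Insurer: €2,668 − €2,668 = €0.
Claim 2 (€1,215): deductible takes €8, €1,207 remains; 50% of €1,207 = €603.50. Traveler pays €611.50; OOP now €3,279.50. Plan pays €1,215 − €611.50 = €603.50.
Claim 3 (€11,940): deductible already satisfied, so traveler's share is 50% × €11,940 = €5,970. OOP would hit €9,249.50 > €9,050, so the cap limits the traveler to €9,050 − €3,279.50 = €5,770.50. Insurer: €11,940 − €5,770.50 = €6,169.50.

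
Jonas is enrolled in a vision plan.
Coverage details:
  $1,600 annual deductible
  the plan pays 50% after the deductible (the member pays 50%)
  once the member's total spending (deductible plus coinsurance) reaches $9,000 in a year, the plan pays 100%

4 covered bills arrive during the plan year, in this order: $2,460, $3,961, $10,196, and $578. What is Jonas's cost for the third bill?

Claim 1 ($2,460): $1,600 finishes the deductible; $860 goes to coinsurance; member's 50% is $430. Member owes $2,030 (running OOP $2,030).
Claim 2 ($3,961): deductible already satisfied, so member's share is 50% × $3,961 = $1,980.50. Member pays $1,980.50; OOP now $4,010.50.
Claim 3 ($10,196): deductible already satisfied, so member's share is 50% × $10,196 = $5,098. That would push OOP to $9,108.50, over the $9,000 cap, so member pays $9,000 − $4,010.50 = $4,989.50.

$4,989.50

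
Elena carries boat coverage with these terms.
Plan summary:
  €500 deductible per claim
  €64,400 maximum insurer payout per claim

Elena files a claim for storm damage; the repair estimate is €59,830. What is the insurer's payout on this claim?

€59,330

Less the €500 deductible: €59,830 − €500 = €59,330.
That's under the €64,400 cap, so the insurer reimburses the full €59,330.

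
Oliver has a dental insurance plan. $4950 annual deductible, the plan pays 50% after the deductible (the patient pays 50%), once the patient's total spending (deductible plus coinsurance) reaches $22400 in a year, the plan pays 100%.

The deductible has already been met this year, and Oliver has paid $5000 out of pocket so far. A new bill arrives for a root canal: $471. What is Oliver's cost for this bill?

$235.50

With the deductible met, the entire $471 is subject to coinsurance.
Coinsurance: $471 × 50% = $235.50.
Cumulative spending $5000 + $235.50 = $5235.50 stays under the $22400 maximum.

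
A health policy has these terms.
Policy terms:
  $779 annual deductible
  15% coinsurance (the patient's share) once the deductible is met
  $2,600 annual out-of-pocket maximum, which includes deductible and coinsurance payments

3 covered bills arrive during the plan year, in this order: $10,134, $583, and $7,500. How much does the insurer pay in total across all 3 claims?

$15,617

Claim 1 ($10,134): deductible takes $779, $9,355 remains; 15% of $9,355 = $1,403.25. Patient owes $2,182.25 (running OOP $2,182.25). Insurer: $10,134 − $2,182.25 = $7,951.75.
Claim 2 ($583): deductible already satisfied, so patient's share is 15% × $583 = $87.45. Cost to patient: $87.45. OOP to date $2,269.70. Plan pays $583 − $87.45 = $495.55.
Claim 3 ($7,500): deductible met; 15% of $7,500 = $1,125. Adding that to $2,269.70 gives $3,394.70, past the $2,600 cap; patient pays only $2,600 − $2,269.70 = $330.30. Insurer: $7,500 − $330.30 = $7,169.70.
Insurer total = bills − patient's total = $18,217 − $2,600 = $15,617.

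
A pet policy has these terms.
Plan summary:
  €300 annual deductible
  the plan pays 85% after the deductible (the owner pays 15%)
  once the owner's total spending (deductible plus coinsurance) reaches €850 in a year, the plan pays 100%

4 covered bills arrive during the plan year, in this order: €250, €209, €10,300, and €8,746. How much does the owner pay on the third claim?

€526.15

Bill 1, €250: fully absorbed by the deductible. Cost to owner: €250. OOP to date €250.
Bill 2, €209: €50 finishes the deductible; €159 goes to coinsurance; owner's 15% is €23.85. Owner pays €73.85; OOP now €323.85.
Bill 3, €10,300: deductible met; 15% of €10,300 = €1,545. OOP would hit €1,868.85 > €850, so the cap limits the owner to €850 − €323.85 = €526.15.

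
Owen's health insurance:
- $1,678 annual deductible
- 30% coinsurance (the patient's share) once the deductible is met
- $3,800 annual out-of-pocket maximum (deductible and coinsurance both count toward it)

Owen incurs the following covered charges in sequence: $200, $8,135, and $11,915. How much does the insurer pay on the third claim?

Claim 1 ($200): entire amount goes to the deductible. Patient pays $200; OOP now $200. Plan pays $200 − $200 = $0.
Claim 2 ($8,135): $1,478 finishes the deductible; $6,657 goes to coinsurance; coinsurance $6,657 × 30% = $1,997.10. Patient owes $3,475.10 (running OOP $3,675.10). Plan pays $8,135 − $3,475.10 = $4,659.90.
Claim 3 ($11,915): deductible already satisfied, so patient's share is 30% × $11,915 = $3,574.50. That would push OOP to $7,249.60, over the $3,800 cap, so patient pays $3,800 − $3,675.10 = $124.90. Insurer: $11,915 − $124.90 = $11,790.10.

$11,790.10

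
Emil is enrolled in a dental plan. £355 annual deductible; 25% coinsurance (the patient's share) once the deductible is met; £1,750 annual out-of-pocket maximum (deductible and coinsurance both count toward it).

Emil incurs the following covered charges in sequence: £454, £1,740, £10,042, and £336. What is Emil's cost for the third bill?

£935.25

#1 (£454): £355 finishes the deductible; £99 goes to coinsurance; patient's 25% is £24.75. Patient owes £379.75 (running OOP £379.75).
#2 (£1,740): deductible already satisfied, so patient's share is 25% × £1,740 = £435. Cost to patient: £435. OOP to date £814.75.
#3 (£10,042): deductible met; 25% of £10,042 = £2,510.50. Adding that to £814.75 gives £3,325.25, past the £1,750 cap; patient pays only £1,750 − £814.75 = £935.25.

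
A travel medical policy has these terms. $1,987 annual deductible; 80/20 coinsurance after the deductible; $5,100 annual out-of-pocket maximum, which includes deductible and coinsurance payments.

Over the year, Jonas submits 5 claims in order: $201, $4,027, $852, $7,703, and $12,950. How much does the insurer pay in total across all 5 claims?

Claim 1 — $201: all of it applies to the deductible. Traveler owes $201 (running OOP $201). Insurer: $201 − $201 = $0.
Claim 2 — $4,027: $1,786 to deductible, leaving $2,241; coinsurance $2,241 × 20% = $448.20. Cost to traveler: $2,234.20. OOP to date $2,435.20. Plan pays $4,027 − $2,234.20 = $1,792.80.
Claim 3 — $852: 20% coinsurance on $852 = $170.40. Cost to traveler: $170.40. OOP to date $2,605.60. Plan pays $852 − $170.40 = $681.60.
Claim 4 — $7,703: deductible met; 20% of $7,703 = $1,540.60. Cost to traveler: $1,540.60. OOP to date $4,146.20. Insurer: $7,703 − $1,540.60 = $6,162.40.
Claim 5 — $12,950: 20% coinsurance on $12,950 = $2,590. OOP would hit $6,736.20 > $5,100, so the cap limits the traveler to $5,100 − $4,146.20 = $953.80. Insurer: $12,950 − $953.80 = $11,996.20.
Insurer total = bills − traveler's total = $25,733 − $5,100 = $20,633.

$20,633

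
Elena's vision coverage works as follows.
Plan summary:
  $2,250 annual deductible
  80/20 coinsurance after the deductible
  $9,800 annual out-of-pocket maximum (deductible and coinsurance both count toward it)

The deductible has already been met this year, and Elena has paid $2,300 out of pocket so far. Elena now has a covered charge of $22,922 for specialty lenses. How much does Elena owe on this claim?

$4,584.40

With the deductible met, the entire $22,922 is subject to coinsurance.
20% of $22,922 = $4,584.40 falls to the member.
Cumulative spending $2,300 + $4,584.40 = $6,884.40 stays under the $9,800 maximum.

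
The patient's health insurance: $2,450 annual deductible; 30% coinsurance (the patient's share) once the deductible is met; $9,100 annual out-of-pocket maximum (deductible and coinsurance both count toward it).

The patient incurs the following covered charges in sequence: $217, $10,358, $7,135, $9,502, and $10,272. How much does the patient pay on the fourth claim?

$2,072

Bill 1, $217: fully absorbed by the deductible. Cost to patient: $217. OOP to date $217.
Bill 2, $10,358: $2,233 finishes the deductible; $8,125 goes to coinsurance; patient's 30% is $2,437.50. Patient owes $4,670.50 (running OOP $4,887.50).
Bill 3, $7,135: 30% coinsurance on $7,135 = $2,140.50. Patient pays $2,140.50; OOP now $7,028.
Bill 4, $9,502: deductible met; 30% of $9,502 = $2,850.60. Adding that to $7,028 gives $9,878.60, past the $9,100 cap; patient pays only $9,100 − $7,028 = $2,072.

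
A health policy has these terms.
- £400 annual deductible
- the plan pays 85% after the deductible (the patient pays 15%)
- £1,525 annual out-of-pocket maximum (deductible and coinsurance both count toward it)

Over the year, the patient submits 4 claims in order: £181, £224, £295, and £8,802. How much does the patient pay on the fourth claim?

Claim 1 (£181): entire amount goes to the deductible. Patient owes £181 (running OOP £181).
Claim 2 (£224): £219 finishes the deductible; £5 goes to coinsurance; patient's 15% is £0.75. Patient owes £219.75 (running OOP £400.75).
Claim 3 (£295): 15% coinsurance on £295 = £44.25. Cost to patient: £44.25. OOP to date £445.
Claim 4 (£8,802): 15% coinsurance on £8,802 = £1,320.30. That would push OOP to £1,765.30, over the £1,525 cap, so patient pays £1,525 − £445 = £1,080.

£1,080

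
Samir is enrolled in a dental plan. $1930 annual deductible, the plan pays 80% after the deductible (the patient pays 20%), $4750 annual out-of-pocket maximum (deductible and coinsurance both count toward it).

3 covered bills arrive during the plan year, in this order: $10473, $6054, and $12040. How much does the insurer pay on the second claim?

Claim 1 — $10473: $1930 to deductible, leaving $8543; patient's 20% is $1708.60. Patient owes $3638.60 (running OOP $3638.60). Plan pays $10473 − $3638.60 = $6834.40.
Claim 2 — $6054: deductible met; 20% of $6054 = $1210.80. OOP would hit $4849.40 > $4750, so the cap limits the patient to $4750 − $3638.60 = $1111.40. Plan pays $6054 − $1111.40 = $4942.60.

$4942.60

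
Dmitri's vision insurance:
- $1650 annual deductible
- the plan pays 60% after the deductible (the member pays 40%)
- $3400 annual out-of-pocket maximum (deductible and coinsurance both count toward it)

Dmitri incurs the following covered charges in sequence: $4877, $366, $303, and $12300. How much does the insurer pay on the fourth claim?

#1 ($4877): deductible takes $1650, $3227 remains; coinsurance $3227 × 40% = $1290.80. Member owes $2940.80 (running OOP $2940.80). Insurer: $4877 − $2940.80 = $1936.20.
#2 ($366): deductible already satisfied, so member's share is 40% × $366 = $146.40. Member owes $146.40 (running OOP $3087.20). Plan pays $366 − $146.40 = $219.60.
#3 ($303): deductible already satisfied, so member's share is 40% × $303 = $121.20. Cost to member: $121.20. OOP to date $3208.40. Insurer: $303 − $121.20 = $181.80.
#4 ($12300): 40% coinsurance on $12300 = $4920. Adding that to $3208.40 gives $8128.40, past the $3400 cap; member pays only $3400 − $3208.40 = $191.60. Insurer: $12300 − $191.60 = $12108.40.

$12108.40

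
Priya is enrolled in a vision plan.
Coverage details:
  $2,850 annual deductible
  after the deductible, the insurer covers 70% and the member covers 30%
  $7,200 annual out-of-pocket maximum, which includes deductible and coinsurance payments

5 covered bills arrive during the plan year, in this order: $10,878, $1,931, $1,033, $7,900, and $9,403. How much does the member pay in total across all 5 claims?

#1 ($10,878): deductible takes $2,850, $8,028 remains; member's 30% is $2,408.40. Member owes $5,258.40 (running OOP $5,258.40).
#2 ($1,931): deductible already satisfied, so member's share is 30% × $1,931 = $579.30. Member pays $579.30; OOP now $5,837.70.
#3 ($1,033): deductible already satisfied, so member's share is 30% × $1,033 = $309.90. Member pays $309.90; OOP now $6,147.60.
#4 ($7,900): deductible already satisfied, so member's share is 30% × $7,900 = $2,370. Adding that to $6,147.60 gives $8,517.60, past the $7,200 cap; member pays only $7,200 − $6,147.60 = $1,052.40.
#5 ($9,403): deductible already satisfied, so member's share is 30% × $9,403 = $2,820.90. OOP would hit $10,020.90 > $7,200, so the cap limits the member to $7,200 − $7,200 = $0.
Summing the member's payments: $5,258.40 + $579.30 + $309.90 + $1,052.40 + $0 = $7,200.

$7,200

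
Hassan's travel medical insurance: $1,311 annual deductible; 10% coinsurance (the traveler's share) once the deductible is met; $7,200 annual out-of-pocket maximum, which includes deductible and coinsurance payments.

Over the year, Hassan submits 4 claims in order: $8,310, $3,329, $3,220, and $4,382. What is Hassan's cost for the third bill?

$322

Bill 1, $8,310: deductible takes $1,311, $6,999 remains; 10% of $6,999 = $699.90. Traveler pays $2,010.90; OOP now $2,010.90.
Bill 2, $3,329: 10% coinsurance on $3,329 = $332.90. Traveler owes $332.90 (running OOP $2,343.80).
Bill 3, $3,220: deductible already satisfied, so traveler's share is 10% × $3,220 = $322. Traveler owes $322 (running OOP $2,665.80).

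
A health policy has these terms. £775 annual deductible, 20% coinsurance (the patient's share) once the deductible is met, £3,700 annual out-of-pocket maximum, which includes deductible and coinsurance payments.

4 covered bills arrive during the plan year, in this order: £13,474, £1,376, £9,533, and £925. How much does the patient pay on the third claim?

£110

Bill 1, £13,474: £775 to deductible, leaving £12,699; 20% of £12,699 = £2,539.80. Cost to patient: £3,314.80. OOP to date £3,314.80.
Bill 2, £1,376: deductible met; 20% of £1,376 = £275.20. Patient pays £275.20; OOP now £3,590.
Bill 3, £9,533: 20% coinsurance on £9,533 = £1,906.60. OOP would hit £5,496.60 > £3,700, so the cap limits the patient to £3,700 − £3,590 = £110.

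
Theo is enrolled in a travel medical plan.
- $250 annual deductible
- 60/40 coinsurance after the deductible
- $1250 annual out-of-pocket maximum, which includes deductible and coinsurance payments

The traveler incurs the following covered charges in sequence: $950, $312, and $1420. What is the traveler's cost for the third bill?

Bill 1, $950: $250 finishes the deductible; $700 goes to coinsurance; 40% of $700 = $280. Traveler owes $530 (running OOP $530).
Bill 2, $312: deductible met; 40% of $312 = $124.80. Traveler owes $124.80 (running OOP $654.80).
Bill 3, $1420: deductible already satisfied, so traveler's share is 40% × $1420 = $568. Traveler owes $568 (running OOP $1222.80).

$568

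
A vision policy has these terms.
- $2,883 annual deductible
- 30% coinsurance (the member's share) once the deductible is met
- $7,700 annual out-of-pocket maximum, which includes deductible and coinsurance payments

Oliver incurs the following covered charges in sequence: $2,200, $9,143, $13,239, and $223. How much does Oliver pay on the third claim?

$2,279

Claim 1 ($2,200): fully absorbed by the deductible. Member pays $2,200; OOP now $2,200.
Claim 2 ($9,143): $683 finishes the deductible; $8,460 goes to coinsurance; 30% of $8,460 = $2,538. Member pays $3,221; OOP now $5,421.
Claim 3 ($13,239): deductible already satisfied, so member's share is 30% × $13,239 = $3,971.70. OOP would hit $9,392.70 > $7,700, so the cap limits the member to $7,700 − $5,421 = $2,279.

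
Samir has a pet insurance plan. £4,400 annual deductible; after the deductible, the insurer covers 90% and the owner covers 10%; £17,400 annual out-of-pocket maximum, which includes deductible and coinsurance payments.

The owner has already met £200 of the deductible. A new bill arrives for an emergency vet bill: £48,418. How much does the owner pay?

Deductible still to meet: £4,400 − £200 = £4,200.
After the £4,200 deductible portion, £48,418 − £4,200 = £44,218 is subject to coinsurance.
Owner's 10% share of £44,218 is £4,421.80.
So the owner owes £4,200 + £4,421.80 = £8,621.80 before any cap.
Year-to-date out-of-pocket becomes £200 + £8,621.80 = £8,821.80, still under the £17,400 maximum, so no cap applies.

£8,621.80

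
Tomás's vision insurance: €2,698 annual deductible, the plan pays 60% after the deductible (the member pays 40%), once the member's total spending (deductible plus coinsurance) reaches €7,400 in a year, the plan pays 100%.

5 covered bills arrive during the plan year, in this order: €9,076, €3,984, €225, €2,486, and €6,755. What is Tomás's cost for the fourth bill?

Claim 1 (€9,076): €2,698 to deductible, leaving €6,378; 40% of €6,378 = €2,551.20. Member pays €5,249.20; OOP now €5,249.20.
Claim 2 (€3,984): 40% coinsurance on €3,984 = €1,593.60. Cost to member: €1,593.60. OOP to date €6,842.80.
Claim 3 (€225): deductible already satisfied, so member's share is 40% × €225 = €90. Member owes €90 (running OOP €6,932.80).
Claim 4 (€2,486): deductible already satisfied, so member's share is 40% × €2,486 = €994.40. That would push OOP to €7,927.20, over the €7,400 cap, so member pays €7,400 − €6,932.80 = €467.20.

€467.20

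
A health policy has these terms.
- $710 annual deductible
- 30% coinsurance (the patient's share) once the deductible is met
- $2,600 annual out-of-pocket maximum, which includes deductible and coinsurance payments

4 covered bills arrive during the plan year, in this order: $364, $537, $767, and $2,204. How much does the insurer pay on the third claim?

Claim 1 ($364): fully absorbed by the deductible. Patient pays $364; OOP now $364. Insurer: $364 − $364 = $0.
Claim 2 ($537): deductible takes $346, $191 remains; patient's 30% is $57.30. Cost to patient: $403.30. OOP to date $767.30. Insurer: $537 − $403.30 = $133.70.
Claim 3 ($767): deductible met; 30% of $767 = $230.10. Patient pays $230.10; OOP now $997.40. Insurer: $767 − $230.10 = $536.90.

$536.90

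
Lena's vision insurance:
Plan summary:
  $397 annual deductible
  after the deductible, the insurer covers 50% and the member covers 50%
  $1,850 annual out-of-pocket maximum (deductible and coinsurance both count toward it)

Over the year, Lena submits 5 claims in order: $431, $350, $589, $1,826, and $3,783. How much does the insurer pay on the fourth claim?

$913

#1 ($431): $397 finishes the deductible; $34 goes to coinsurance; coinsurance $34 × 50% = $17. Cost to member: $414. OOP to date $414. Insurer: $431 − $414 = $17.
#2 ($350): deductible met; 50% of $350 = $175. Cost to member: $175. OOP to date $589. Insurer: $350 − $175 = $175.
#3 ($589): deductible met; 50% of $589 = $294.50. Member pays $294.50; OOP now $883.50. Plan pays $589 − $294.50 = $294.50.
#4 ($1,826): deductible already satisfied, so member's share is 50% × $1,826 = $913. Member pays $913; OOP now $1,796.50. Plan pays $1,826 − $913 = $913.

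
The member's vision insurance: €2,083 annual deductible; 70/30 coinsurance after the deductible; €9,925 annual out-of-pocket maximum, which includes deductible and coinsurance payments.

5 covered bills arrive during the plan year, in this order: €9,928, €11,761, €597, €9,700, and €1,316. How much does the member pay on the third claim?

Claim 1 — €9,928: deductible takes €2,083, €7,845 remains; 30% of €7,845 = €2,353.50. Member pays €4,436.50; OOP now €4,436.50.
Claim 2 — €11,761: deductible met; 30% of €11,761 = €3,528.30. Member owes €3,528.30 (running OOP €7,964.80).
Claim 3 — €597: 30% coinsurance on €597 = €179.10. Cost to member: €179.10. OOP to date €8,143.90.

€179.10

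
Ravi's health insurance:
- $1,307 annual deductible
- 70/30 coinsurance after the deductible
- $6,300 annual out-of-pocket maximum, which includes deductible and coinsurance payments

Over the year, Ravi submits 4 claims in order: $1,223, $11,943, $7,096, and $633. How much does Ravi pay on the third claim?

$1,435.30

#1 ($1,223): entire amount goes to the deductible. Cost to patient: $1,223. OOP to date $1,223.
#2 ($11,943): deductible takes $84, $11,859 remains; 30% of $11,859 = $3,557.70. Patient owes $3,641.70 (running OOP $4,864.70).
#3 ($7,096): 30% coinsurance on $7,096 = $2,128.80. OOP would hit $6,993.50 > $6,300, so the cap limits the patient to $6,300 − $4,864.70 = $1,435.30.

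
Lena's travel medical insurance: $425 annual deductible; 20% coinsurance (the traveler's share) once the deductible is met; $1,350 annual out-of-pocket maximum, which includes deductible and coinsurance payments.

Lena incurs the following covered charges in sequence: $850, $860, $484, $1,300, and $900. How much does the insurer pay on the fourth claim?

$1,040

Claim 1 ($850): $425 finishes the deductible; $425 goes to coinsurance; coinsurance $425 × 20% = $85. Traveler owes $510 (running OOP $510). Plan pays $850 − $510 = $340.
Claim 2 ($860): deductible met; 20% of $860 = $172. Cost to traveler: $172. OOP to date $682. Insurer: $860 − $172 = $688.
Claim 3 ($484): deductible already satisfied, so traveler's share is 20% × $484 = $96.80. Traveler owes $96.80 (running OOP $778.80). Insurer: $484 − $96.80 = $387.20.
Claim 4 ($1,300): 20% coinsurance on $1,300 = $260. Traveler owes $260 (running OOP $1,038.80). Plan pays $1,300 − $260 = $1,040.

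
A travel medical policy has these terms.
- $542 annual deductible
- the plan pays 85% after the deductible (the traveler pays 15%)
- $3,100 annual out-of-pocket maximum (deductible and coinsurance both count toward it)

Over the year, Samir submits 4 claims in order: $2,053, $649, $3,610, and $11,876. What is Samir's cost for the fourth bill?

Claim 1 ($2,053): $542 to deductible, leaving $1,511; traveler's 15% is $226.65. Cost to traveler: $768.65. OOP to date $768.65.
Claim 2 ($649): 15% coinsurance on $649 = $97.35. Traveler owes $97.35 (running OOP $866).
Claim 3 ($3,610): 15% coinsurance on $3,610 = $541.50. Traveler pays $541.50; OOP now $1,407.50.
Claim 4 ($11,876): 15% coinsurance on $11,876 = $1,781.40. OOP would hit $3,188.90 > $3,100, so the cap limits the traveler to $3,100 − $1,407.50 = $1,692.50.

$1,692.50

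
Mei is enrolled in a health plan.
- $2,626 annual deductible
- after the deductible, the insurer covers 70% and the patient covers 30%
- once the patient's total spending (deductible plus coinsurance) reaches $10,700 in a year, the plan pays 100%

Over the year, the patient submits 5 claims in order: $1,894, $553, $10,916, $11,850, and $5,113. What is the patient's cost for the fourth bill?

$3,555

Claim 1 ($1,894): entire amount goes to the deductible. Patient pays $1,894; OOP now $1,894.
Claim 2 ($553): all of it applies to the deductible. Patient pays $553; OOP now $2,447.
Claim 3 ($10,916): $179 to deductible, leaving $10,737; patient's 30% is $3,221.10. Cost to patient: $3,400.10. OOP to date $5,847.10.
Claim 4 ($11,850): deductible already satisfied, so patient's share is 30% × $11,850 = $3,555. Patient pays $3,555; OOP now $9,402.10.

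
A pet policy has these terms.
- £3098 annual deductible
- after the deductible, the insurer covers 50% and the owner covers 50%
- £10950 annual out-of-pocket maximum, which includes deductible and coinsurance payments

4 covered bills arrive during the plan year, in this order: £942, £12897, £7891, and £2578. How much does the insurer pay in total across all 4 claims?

Claim 1 (£942): all of it applies to the deductible. Owner pays £942; OOP now £942. Plan pays £942 − £942 = £0.
Claim 2 (£12897): deductible takes £2156, £10741 remains; coinsurance £10741 × 50% = £5370.50. Cost to owner: £7526.50. OOP to date £8468.50. Plan pays £12897 − £7526.50 = £5370.50.
Claim 3 (£7891): deductible met; 50% of £7891 = £3945.50. Adding that to £8468.50 gives £12414, past the £10950 cap; owner pays only £10950 − £8468.50 = £2481.50. Plan pays £7891 − £2481.50 = £5409.50.
Claim 4 (£2578): deductible already satisfied, so owner's share is 50% × £2578 = £1289. OOP would hit £12239 > £10950, so the cap limits the owner to £10950 − £10950 = £0. Plan pays £2578 − £0 = £2578.
Insurer total = bills − owner's total = £24308 − £10950 = £13358.

£13358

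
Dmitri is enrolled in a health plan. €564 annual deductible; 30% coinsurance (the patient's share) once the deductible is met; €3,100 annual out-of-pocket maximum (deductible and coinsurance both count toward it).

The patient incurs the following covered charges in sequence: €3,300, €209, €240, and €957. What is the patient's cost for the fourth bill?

Claim 1 (€3,300): €564 to deductible, leaving €2,736; coinsurance €2,736 × 30% = €820.80. Patient pays €1,384.80; OOP now €1,384.80.
Claim 2 (€209): deductible met; 30% of €209 = €62.70. Cost to patient: €62.70. OOP to date €1,447.50.
Claim 3 (€240): 30% coinsurance on €240 = €72. Patient owes €72 (running OOP €1,519.50).
Claim 4 (€957): deductible met; 30% of €957 = €287.10. Patient pays €287.10; OOP now €1,806.60.

€287.10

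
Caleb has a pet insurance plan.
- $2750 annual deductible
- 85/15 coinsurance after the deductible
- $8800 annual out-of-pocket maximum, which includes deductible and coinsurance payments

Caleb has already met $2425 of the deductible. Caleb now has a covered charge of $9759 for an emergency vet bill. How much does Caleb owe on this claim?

Remaining deductible: $2750 − $2425 = $325.
That leaves $9759 − $325 = $9434 for coinsurance.
Coinsurance: $9434 × 15% = $1415.10.
Owner responsibility before any cap: $325 + $1415.10 = $1740.10.
Cumulative spending $2425 + $1740.10 = $4165.10 stays under the $8800 maximum.

$1740.10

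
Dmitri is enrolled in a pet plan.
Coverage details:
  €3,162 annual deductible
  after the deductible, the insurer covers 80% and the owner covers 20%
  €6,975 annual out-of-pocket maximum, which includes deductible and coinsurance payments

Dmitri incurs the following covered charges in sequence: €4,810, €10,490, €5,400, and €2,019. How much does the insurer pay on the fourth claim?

#1 (€4,810): deductible takes €3,162, €1,648 remains; 20% of €1,648 = €329.60. Cost to owner: €3,491.60. OOP to date €3,491.60. Plan pays €4,810 − €3,491.60 = €1,318.40.
#2 (€10,490): 20% coinsurance on €10,490 = €2,098. Owner owes €2,098 (running OOP €5,589.60). Insurer: €10,490 − €2,098 = €8,392.
#3 (€5,400): 20% coinsurance on €5,400 = €1,080. Cost to owner: €1,080. OOP to date €6,669.60. Insurer: €5,400 − €1,080 = €4,320.
#4 (€2,019): 20% coinsurance on €2,019 = €403.80. OOP would hit €7,073.40 > €6,975, so the cap limits the owner to €6,975 − €6,669.60 = €305.40. Insurer: €2,019 − €305.40 = €1,713.60.

€1,713.60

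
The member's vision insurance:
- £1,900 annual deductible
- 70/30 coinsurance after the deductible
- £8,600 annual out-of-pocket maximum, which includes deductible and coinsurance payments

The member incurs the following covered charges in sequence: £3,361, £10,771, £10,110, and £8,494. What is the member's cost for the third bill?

Claim 1 — £3,361: deductible takes £1,900, £1,461 remains; coinsurance £1,461 × 30% = £438.30. Member owes £2,338.30 (running OOP £2,338.30).
Claim 2 — £10,771: 30% coinsurance on £10,771 = £3,231.30. Member pays £3,231.30; OOP now £5,569.60.
Claim 3 — £10,110: 30% coinsurance on £10,110 = £3,033. That would push OOP to £8,602.60, over the £8,600 cap, so member pays £8,600 − £5,569.60 = £3,030.40.

£3,030.40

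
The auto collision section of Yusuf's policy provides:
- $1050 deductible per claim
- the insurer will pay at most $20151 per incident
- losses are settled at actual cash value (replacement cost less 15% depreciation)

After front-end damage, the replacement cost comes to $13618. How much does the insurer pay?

$10525.30

At 15% depreciation, ACV = $13618 − $2042.70 = $11575.30.
Subtract the deductible: $11575.30 − $1050 = $10525.30.
That's under the $20151 cap, so the insurer reimburses the full $10525.30.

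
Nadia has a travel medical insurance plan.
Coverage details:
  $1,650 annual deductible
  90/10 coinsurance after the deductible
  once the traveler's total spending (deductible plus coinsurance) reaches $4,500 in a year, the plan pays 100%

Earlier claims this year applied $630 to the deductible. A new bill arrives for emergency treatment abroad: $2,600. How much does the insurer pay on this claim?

$1,422

$630 of the $1,650 deductible is already met, leaving $1,020.
The remaining $1,580 (= $2,600 − $1,020) moves to coinsurance.
Traveler's 10% share of $1,580 is $158.
Traveler responsibility before any cap: $1,020 + $158 = $1,178.
Total out-of-pocket so far would be $630 + $1,178 = $1,808, below the $4,500 cap — no reduction.
The plan picks up $2,600 − $1,178 = $1,422.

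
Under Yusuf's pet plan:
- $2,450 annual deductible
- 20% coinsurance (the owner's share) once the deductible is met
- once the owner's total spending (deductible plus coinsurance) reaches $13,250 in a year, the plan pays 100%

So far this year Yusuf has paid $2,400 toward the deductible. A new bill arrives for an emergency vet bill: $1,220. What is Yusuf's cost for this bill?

$284

Deductible still to meet: $2,450 − $2,400 = $50.
That leaves $1,220 − $50 = $1,170 for coinsurance.
20% of $1,170 = $234 falls to the owner.
Owner responsibility before any cap: $50 + $234 = $284.
Total out-of-pocket so far would be $2,400 + $284 = $2,684, below the $13,250 cap — no reduction.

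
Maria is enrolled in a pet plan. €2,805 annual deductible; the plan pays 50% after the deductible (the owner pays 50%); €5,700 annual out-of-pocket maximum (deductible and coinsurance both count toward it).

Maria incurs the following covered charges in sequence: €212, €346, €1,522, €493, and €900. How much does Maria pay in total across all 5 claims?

€3,139

Claim 1 (€212): entire amount goes to the deductible. Cost to owner: €212. OOP to date €212.
Claim 2 (€346): fully absorbed by the deductible. Owner owes €346 (running OOP €558).
Claim 3 (€1,522): entire amount goes to the deductible. Owner pays €1,522; OOP now €2,080.
Claim 4 (€493): fully absorbed by the deductible. Cost to owner: €493. OOP to date €2,573.
Claim 5 (€900): €232 to deductible, leaving €668; coinsurance €668 × 50% = €334. Owner pays €566; OOP now €3,139.
Summing the owner's payments: €212 + €346 + €1,522 + €493 + €566 = €3,139.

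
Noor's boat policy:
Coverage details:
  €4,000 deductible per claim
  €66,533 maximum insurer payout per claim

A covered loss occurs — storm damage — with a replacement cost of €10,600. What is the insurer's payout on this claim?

Subtract the deductible: €10,600 − €4,000 = €6,600.
€6,600 is within the €66,533 limit, so the insurer pays €6,600.

€6,600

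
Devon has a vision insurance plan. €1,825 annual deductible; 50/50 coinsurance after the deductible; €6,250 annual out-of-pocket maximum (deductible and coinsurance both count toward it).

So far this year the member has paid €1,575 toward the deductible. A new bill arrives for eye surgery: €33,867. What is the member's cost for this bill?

Deductible still to meet: €1,825 − €1,575 = €250.
That leaves €33,867 − €250 = €33,617 for coinsurance.
50% of €33,617 = €16,808.50 falls to the member.
That puts the member's cost at €250 + €16,808.50 = €17,058.50 before any cap.
Year-to-date out-of-pocket would reach €1,575 + €17,058.50 = €18,633.50, above the €6,250 maximum, so the member pays only €6,250 − €1,575 = €4,675.

€4,675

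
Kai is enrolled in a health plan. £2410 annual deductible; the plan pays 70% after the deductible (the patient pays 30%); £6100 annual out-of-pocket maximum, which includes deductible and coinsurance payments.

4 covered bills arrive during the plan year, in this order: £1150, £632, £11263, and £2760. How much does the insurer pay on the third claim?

£7444.50

Bill 1, £1150: fully absorbed by the deductible. Patient pays £1150; OOP now £1150. Plan pays £1150 − £1150 = £0.
Bill 2, £632: entire amount goes to the deductible. Patient pays £632; OOP now £1782. Plan pays £632 − £632 = £0.
Bill 3, £11263: deductible takes £628, £10635 remains; coinsurance £10635 × 30% = £3190.50. Patient pays £3818.50; OOP now £5600.50. Plan pays £11263 − £3818.50 = £7444.50.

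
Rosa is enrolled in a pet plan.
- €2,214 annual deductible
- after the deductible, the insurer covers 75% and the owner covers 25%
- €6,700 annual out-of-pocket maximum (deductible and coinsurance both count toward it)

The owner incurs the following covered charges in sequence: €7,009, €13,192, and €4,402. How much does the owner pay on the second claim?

€3,287.25

Bill 1, €7,009: €2,214 to deductible, leaving €4,795; coinsurance €4,795 × 25% = €1,198.75. Owner owes €3,412.75 (running OOP €3,412.75).
Bill 2, €13,192: 25% coinsurance on €13,192 = €3,298. That would push OOP to €6,710.75, over the €6,700 cap, so owner pays €6,700 − €3,412.75 = €3,287.25.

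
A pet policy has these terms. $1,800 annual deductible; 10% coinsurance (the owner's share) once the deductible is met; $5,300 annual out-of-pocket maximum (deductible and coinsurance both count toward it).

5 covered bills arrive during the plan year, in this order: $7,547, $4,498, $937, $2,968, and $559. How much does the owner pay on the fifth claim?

Claim 1 ($7,547): $1,800 finishes the deductible; $5,747 goes to coinsurance; owner's 10% is $574.70. Cost to owner: $2,374.70. OOP to date $2,374.70.
Claim 2 ($4,498): deductible met; 10% of $4,498 = $449.80. Owner pays $449.80; OOP now $2,824.50.
Claim 3 ($937): 10% coinsurance on $937 = $93.70. Cost to owner: $93.70. OOP to date $2,918.20.
Claim 4 ($2,968): deductible already satisfied, so owner's share is 10% × $2,968 = $296.80. Owner owes $296.80 (running OOP $3,215).
Claim 5 ($559): deductible met; 10% of $559 = $55.90. Owner owes $55.90 (running OOP $3,270.90).

$55.90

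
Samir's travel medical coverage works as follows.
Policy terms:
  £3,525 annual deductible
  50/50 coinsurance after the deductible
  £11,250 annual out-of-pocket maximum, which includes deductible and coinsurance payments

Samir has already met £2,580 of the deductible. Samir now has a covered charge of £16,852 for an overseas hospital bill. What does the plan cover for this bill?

£8,182

Deductible still to meet: £3,525 − £2,580 = £945.
The remaining £15,907 (= £16,852 − £945) moves to coinsurance.
Coinsurance: £15,907 × 50% = £7,953.50.
So the traveler owes £945 + £7,953.50 = £8,898.50 before any cap.
Adding £8,898.50 to the £2,580 already spent would give £11,478.50, which exceeds the £11,250 cap; the traveler pays just £11,250 − £2,580 = £8,670.
Insurer pays the balance: £16,852 − £8,670 = £8,182.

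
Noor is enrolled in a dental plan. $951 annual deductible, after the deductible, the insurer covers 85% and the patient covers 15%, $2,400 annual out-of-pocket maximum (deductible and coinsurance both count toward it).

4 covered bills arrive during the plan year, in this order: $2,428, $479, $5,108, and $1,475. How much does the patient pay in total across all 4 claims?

$2,231.85

Claim 1 ($2,428): $951 finishes the deductible; $1,477 goes to coinsurance; coinsurance $1,477 × 15% = $221.55. Patient pays $1,172.55; OOP now $1,172.55.
Claim 2 ($479): 15% coinsurance on $479 = $71.85. Patient owes $71.85 (running OOP $1,244.40).
Claim 3 ($5,108): deductible already satisfied, so patient's share is 15% × $5,108 = $766.20. Patient owes $766.20 (running OOP $2,010.60).
Claim 4 ($1,475): deductible met; 15% of $1,475 = $221.25. Cost to patient: $221.25. OOP to date $2,231.85.
Total paid by the patient: $1,172.55 + $71.85 + $766.20 + $221.25 = $2,231.85.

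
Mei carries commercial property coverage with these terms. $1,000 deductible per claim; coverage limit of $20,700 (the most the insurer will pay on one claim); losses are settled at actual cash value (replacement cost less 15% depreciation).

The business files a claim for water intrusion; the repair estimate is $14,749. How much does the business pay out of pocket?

$3,212.35

Depreciate 15%: the covered value is $14,749 × 0.85 = $12,536.65.
Subtract the deductible: $12,536.65 − $1,000 = $11,536.65.
$11,536.65 ≤ $20,700, so the limit doesn't bind; insurer pays $11,536.65.
Out of pocket: $14,749 − $11,536.65 = $3,212.35.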